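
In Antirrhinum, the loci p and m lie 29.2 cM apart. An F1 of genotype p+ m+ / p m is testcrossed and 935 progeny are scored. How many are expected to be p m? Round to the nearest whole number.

A map distance of 29.2 cM corresponds to a recombination frequency of 0.292.
The F1 is p+ m+ / p m, so p m is a parental gamete class with expected frequency (1 − r)/2 = 0.708/2 = 0.3540.
Expected number = 0.3540 × 935 = 330.99 ≈ 331.

331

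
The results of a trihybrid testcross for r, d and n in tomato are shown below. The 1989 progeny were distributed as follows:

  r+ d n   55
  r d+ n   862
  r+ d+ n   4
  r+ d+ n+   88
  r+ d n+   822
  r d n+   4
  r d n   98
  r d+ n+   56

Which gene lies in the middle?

r

The two most frequent reciprocal classes, r+ d n+ and r d+ n, are the parental types, so the F1 was r+ d n+ / r d+ n.
The two rarest classes, r d n+ and r+ d+ n, are the double crossovers. Comparing them with the parentals, only the r allele has switched, so r is the middle locus and the order is d – r – n.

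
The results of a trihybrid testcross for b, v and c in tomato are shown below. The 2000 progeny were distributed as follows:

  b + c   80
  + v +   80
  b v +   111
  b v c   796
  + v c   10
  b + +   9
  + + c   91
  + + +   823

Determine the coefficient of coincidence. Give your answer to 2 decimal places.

0.96

The two most frequent reciprocal classes, + + + and b v c, are the parental types, so the F1 was + + + / b v c.
The two rarest classes, b + + and + v c, are the double crossovers. Comparing them with the parentals, only the b allele has switched, so b is the middle locus and the order is v – b – c.
v–b: (160 + 19)/2000 = 0.0895; b–c: (202 + 19)/2000 = 0.1105.
Expected DCO frequency = 0.0895 × 0.1105 ≈ 0.00989; observed = 19/2000 ≈ 0.00950.
Coefficient of coincidence = 0.00950/0.00989 ≈ 0.96.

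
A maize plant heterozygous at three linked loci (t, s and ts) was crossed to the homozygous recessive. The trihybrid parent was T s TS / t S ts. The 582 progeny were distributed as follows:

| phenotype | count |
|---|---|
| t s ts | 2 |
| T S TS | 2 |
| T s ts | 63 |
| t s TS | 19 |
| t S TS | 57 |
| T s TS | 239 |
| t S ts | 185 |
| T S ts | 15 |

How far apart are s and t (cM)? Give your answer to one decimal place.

The two rarest classes, T S TS and t s ts, are the double crossovers. Comparing them with the parentals, only the s allele has switched, so s is the middle locus and the order is t – s – ts.
Crossovers in the t–s interval produce the single-crossover classes t s TS and T S ts (19 + 15 = 34) plus the double crossovers (4).
RF(t–s) = (34 + 4) / 582 = 38/582 = 0.0653 → 6.5 cM.

6.5 cM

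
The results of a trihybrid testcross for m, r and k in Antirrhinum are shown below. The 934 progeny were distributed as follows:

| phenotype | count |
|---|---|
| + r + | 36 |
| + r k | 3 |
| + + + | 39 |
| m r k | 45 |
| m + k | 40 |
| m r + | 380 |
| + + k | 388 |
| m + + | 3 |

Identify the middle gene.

The two most frequent reciprocal classes, + + k and m r +, are the parental types, so the F1 was + + k / m r +.
The two rarest classes, + r k and m + +, are the double crossovers. Comparing them with the parentals, only the r allele has switched, so r is the middle locus and the order is m – r – k.

r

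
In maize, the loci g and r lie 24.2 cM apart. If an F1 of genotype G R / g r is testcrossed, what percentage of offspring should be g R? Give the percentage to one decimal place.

A map distance of 24.2 cM corresponds to a recombination frequency of 0.242.
The F1 is G R / g r, so g R is a recombinant gamete class with expected frequency r/2 = 0.242/2 = 0.1210.
That is 0.1210 = 12.1% of the progeny.

12.1%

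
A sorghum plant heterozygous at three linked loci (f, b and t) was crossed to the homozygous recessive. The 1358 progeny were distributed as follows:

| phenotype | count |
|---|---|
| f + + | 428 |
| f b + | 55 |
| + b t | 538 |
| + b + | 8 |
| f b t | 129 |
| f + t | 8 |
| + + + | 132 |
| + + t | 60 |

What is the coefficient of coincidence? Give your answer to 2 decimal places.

The two most frequent reciprocal classes, f + + and + b t, are the parental types, so the F1 was f + + / + b t.
The two rarest classes, f + t and + b +, are the double crossovers. Comparing them with the parentals, only the t allele has switched, so t is the middle locus and the order is f – t – b.
f–t: (261 + 16)/1358 = 0.2040; t–b: (115 + 16)/1358 = 0.0965.
Expected DCO frequency = 0.2040 × 0.0965 ≈ 0.01969; observed = 16/1358 ≈ 0.01178.
Coefficient of coincidence = 0.01178/0.01969 ≈ 0.60.

0.60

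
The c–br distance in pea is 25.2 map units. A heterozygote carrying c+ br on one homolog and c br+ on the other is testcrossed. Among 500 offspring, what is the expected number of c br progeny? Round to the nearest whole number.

63

A map distance of 25.2 map units corresponds to a recombination frequency of 0.252.
The F1 is c+ br / c br+, so c br is a recombinant gamete class with expected frequency r/2 = 0.252/2 = 0.1260.
Expected number = 0.1260 × 500 = 63.00 ≈ 63.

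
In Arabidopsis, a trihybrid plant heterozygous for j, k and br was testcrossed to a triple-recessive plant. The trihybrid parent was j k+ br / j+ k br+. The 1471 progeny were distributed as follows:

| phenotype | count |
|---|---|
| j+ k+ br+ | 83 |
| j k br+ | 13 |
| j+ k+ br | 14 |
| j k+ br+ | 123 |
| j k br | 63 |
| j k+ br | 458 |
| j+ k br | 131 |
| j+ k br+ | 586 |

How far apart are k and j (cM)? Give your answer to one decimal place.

11.8 cM

The two rarest classes, j+ k+ br and j k br+, are the double crossovers. Comparing them with the parentals, only the j allele has switched, so j is the middle locus and the order is br – j – k.
Crossovers in the j–k interval produce the single-crossover classes j k br and j+ k+ br+ (63 + 83 = 146) plus the double crossovers (27).
RF(j–k) = (146 + 27) / 1471 = 173/1471 = 0.1176 → 11.8 cM.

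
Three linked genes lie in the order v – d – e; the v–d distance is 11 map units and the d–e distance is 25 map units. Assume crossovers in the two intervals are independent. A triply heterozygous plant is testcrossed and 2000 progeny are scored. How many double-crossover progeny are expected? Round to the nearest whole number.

Map distances give recombination frequencies of 0.110 and 0.250 for the two intervals.
With no interference, expected double-crossover frequency = 0.110 × 0.250 = 0.02750.
Expected number = 0.02750 × 2000 = 55.00 ≈ 55.

55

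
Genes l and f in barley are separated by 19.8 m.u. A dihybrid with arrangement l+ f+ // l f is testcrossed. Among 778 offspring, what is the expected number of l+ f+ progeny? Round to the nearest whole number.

A map distance of 19.8 m.u. corresponds to a recombination frequency of 0.198.
The F1 is l+ f+ / l f, so l+ f+ is a parental gamete class with expected frequency (1 − r)/2 = 0.802/2 = 0.4010.
Expected number = 0.4010 × 778 = 311.98 ≈ 312.

312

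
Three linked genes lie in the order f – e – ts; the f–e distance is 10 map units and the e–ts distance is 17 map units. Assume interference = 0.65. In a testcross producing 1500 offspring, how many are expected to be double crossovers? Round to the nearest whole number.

Map distances give recombination frequencies of 0.100 and 0.170 for the two intervals.
With interference 0.65 (so coincidence = 0.35), expected double-crossover frequency = 0.100 × 0.170 × 0.35 = 0.00595.
Expected number = 0.00595 × 1500 = 8.93 ≈ 9.

9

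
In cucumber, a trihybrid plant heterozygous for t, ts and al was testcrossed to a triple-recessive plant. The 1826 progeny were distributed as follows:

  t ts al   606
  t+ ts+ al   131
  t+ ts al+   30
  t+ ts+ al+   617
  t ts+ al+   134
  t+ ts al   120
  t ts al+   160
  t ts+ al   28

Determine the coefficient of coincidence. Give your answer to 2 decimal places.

The two most frequent reciprocal classes, t ts al and t+ ts+ al+, are the parental types, so the F1 was t ts al / t+ ts+ al+.
The two rarest classes, t ts+ al and t+ ts al+, are the double crossovers. Comparing them with the parentals, only the ts allele has switched, so ts is the middle locus and the order is al – ts – t.
al–ts: (291 + 58)/1826 = 0.1911; ts–t: (254 + 58)/1826 = 0.1709.
Expected DCO frequency = 0.1911 × 0.1709 ≈ 0.03266; observed = 58/1826 ≈ 0.03176.
Coefficient of coincidence = 0.03176/0.03266 ≈ 0.97.

0.97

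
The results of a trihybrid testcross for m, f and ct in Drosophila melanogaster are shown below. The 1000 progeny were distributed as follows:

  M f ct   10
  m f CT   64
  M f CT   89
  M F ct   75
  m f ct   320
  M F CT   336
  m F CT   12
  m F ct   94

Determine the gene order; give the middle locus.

m

The two most frequent reciprocal classes, M F CT and m f ct, are the parental types, so the F1 was M F CT / m f ct.
The two rarest classes, m F CT and M f ct, are the double crossovers. Comparing them with the parentals, only the m allele has switched, so m is the middle locus and the order is f – m – ct.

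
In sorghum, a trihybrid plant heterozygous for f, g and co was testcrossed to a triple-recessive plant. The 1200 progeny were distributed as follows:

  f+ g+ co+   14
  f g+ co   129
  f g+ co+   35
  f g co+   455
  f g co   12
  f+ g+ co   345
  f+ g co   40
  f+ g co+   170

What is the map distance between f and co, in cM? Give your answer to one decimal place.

The two most frequent reciprocal classes, f+ g+ co and f g co+, are the parental types, so the F1 was f+ g+ co / f g co+.
The two rarest classes, f+ g+ co+ and f g co, are the double crossovers. Comparing them with the parentals, only the co allele has switched, so co is the middle locus and the order is f – co – g.
Crossovers in the f–co interval produce the single-crossover classes f g+ co and f+ g co+ (129 + 170 = 299) plus the double crossovers (26).
RF(f–co) = (299 + 26) / 1200 = 325/1200 = 0.2708 → 27.1 cM.

27.1 cM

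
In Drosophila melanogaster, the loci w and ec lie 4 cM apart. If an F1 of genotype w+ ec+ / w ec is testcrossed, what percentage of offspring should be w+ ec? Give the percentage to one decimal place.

2.0%

A map distance of 4 cM corresponds to a recombination frequency of 0.040.
The F1 is w+ ec+ / w ec, so w+ ec is a recombinant gamete class with expected frequency r/2 = 0.040/2 = 0.0200.
That is 0.0200 = 2.0% of the progeny.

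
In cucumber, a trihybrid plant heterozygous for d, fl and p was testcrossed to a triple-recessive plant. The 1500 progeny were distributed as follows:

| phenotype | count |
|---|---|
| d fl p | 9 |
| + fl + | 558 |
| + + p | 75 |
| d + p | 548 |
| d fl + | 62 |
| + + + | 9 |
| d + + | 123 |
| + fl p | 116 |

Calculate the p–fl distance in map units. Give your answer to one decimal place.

The two most frequent reciprocal classes, + fl + and d + p, are the parental types, so the F1 was + fl + / d + p.
The two rarest classes, + + + and d fl p, are the double crossovers. Comparing them with the parentals, only the fl allele has switched, so fl is the middle locus and the order is d – fl – p.
Crossovers in the fl–p interval produce the single-crossover classes + fl p and d + + (116 + 123 = 239) plus the double crossovers (18).
RF(fl–p) = (239 + 18) / 1500 = 257/1500 = 0.1713 → 17.1 map units.

17.1 map units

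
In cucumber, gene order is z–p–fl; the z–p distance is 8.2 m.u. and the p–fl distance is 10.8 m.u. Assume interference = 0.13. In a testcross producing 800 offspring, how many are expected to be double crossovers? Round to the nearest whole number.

Map distances give recombination frequencies of 0.082 and 0.108 for the two intervals.
With interference 0.13 (so coincidence = 0.87), expected double-crossover frequency = 0.082 × 0.108 × 0.87 = 0.00770.
Expected number = 0.00770 × 800 = 6.16 ≈ 6.

6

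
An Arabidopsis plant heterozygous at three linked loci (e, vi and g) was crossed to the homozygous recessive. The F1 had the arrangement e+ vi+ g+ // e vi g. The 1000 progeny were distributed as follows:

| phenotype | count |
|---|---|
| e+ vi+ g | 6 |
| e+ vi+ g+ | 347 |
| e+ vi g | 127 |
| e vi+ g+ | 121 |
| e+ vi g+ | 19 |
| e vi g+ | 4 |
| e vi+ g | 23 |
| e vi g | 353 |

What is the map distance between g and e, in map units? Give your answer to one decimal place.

25.8 map units

The two rarest classes, e+ vi+ g and e vi g+, are the double crossovers. Comparing them with the parentals, only the g allele has switched, so g is the middle locus and the order is e – g – vi.
Crossovers in the e–g interval produce the single-crossover classes e vi+ g+ and e+ vi g (121 + 127 = 248) plus the double crossovers (10).
RF(e–g) = (248 + 10) / 1000 = 258/1000 = 0.2580 → 25.8 map units.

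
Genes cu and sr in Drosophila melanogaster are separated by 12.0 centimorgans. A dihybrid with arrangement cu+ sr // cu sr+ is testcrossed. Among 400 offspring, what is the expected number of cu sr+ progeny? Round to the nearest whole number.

176

A map distance of 12.0 centimorgans corresponds to a recombination frequency of 0.120.
The F1 is cu+ sr / cu sr+, so cu sr+ is a parental gamete class with expected frequency (1 − r)/2 = 0.880/2 = 0.4400.
Expected number = 0.4400 × 400 = 176.00 ≈ 176.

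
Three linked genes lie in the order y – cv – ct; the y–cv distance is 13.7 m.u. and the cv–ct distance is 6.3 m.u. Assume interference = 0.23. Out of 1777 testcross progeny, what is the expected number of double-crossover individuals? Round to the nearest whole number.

Map distances give recombination frequencies of 0.137 and 0.063 for the two intervals.
With interference 0.23 (so coincidence = 0.77), expected double-crossover frequency = 0.137 × 0.063 × 0.77 = 0.00665.
Expected number = 0.00665 × 1777 = 11.81 ≈ 12.

12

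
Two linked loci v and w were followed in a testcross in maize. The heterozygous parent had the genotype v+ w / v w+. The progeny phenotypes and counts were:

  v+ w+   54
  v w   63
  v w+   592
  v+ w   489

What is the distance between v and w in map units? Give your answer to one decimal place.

9.8 map units

The recombinant classes are v+ w+ and v w: 54 + 63 = 117.
Recombination frequency = 117/1198 = 0.0977 ≈ 9.8%, i.e. 9.8 map units.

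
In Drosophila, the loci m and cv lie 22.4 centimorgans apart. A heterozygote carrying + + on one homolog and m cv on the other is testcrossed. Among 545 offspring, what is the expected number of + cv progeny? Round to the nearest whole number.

61

A map distance of 22.4 centimorgans corresponds to a recombination frequency of 0.224.
The F1 is + + / m cv, so + cv is a recombinant gamete class with expected frequency r/2 = 0.224/2 = 0.1120.
Expected number = 0.1120 × 545 = 61.04 ≈ 61.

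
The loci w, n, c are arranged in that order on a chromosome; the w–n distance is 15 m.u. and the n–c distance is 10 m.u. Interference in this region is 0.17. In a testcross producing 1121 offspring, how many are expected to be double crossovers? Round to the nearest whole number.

14

Map distances give recombination frequencies of 0.150 and 0.100 for the two intervals.
With interference 0.17 (so coincidence = 0.83), expected double-crossover frequency = 0.150 × 0.100 × 0.83 = 0.01245.
Expected number = 0.01245 × 1121 = 13.96 ≈ 14.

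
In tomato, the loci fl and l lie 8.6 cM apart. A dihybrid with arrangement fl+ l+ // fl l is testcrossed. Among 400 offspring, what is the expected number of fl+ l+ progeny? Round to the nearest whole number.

A map distance of 8.6 cM corresponds to a recombination frequency of 0.086.
The F1 is fl+ l+ / fl l, so fl+ l+ is a parental gamete class with expected frequency (1 − r)/2 = 0.914/2 = 0.4570.
Expected number = 0.4570 × 400 = 182.80 ≈ 183.

183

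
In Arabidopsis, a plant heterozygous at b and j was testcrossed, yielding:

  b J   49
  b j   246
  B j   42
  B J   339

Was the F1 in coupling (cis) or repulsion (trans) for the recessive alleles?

cis

The two most frequent classes are B J (339) and b j (246); these are the parental (non-recombinant) types.
So the F1 carried B J on one chromosome and b j on the other — the recessive alleles are on the same chromosome (cis / coupling).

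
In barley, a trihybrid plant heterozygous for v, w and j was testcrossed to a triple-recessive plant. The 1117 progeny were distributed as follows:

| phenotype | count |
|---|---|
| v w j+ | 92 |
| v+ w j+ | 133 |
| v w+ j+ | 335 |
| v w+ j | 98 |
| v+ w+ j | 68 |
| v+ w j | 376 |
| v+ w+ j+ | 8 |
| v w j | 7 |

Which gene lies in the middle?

v

The two most frequent reciprocal classes, v w+ j+ and v+ w j, are the parental types, so the F1 was v w+ j+ / v+ w j.
The two rarest classes, v+ w+ j+ and v w j, are the double crossovers. Comparing them with the parentals, only the v allele has switched, so v is the middle locus and the order is j – v – w.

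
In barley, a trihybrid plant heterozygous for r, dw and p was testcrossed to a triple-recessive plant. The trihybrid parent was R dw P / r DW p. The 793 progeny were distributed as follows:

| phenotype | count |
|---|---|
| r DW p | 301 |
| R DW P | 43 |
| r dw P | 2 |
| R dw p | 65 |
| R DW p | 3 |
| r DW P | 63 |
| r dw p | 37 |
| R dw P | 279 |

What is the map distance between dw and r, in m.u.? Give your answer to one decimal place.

10.7 m.u.

The two rarest classes, r dw P and R DW p, are the double crossovers. Comparing them with the parentals, only the r allele has switched, so r is the middle locus and the order is p – r – dw.
Crossovers in the r–dw interval produce the single-crossover classes R DW P and r dw p (43 + 37 = 80) plus the double crossovers (5).
RF(r–dw) = (80 + 5) / 793 = 85/793 = 0.1072 → 10.7 m.u.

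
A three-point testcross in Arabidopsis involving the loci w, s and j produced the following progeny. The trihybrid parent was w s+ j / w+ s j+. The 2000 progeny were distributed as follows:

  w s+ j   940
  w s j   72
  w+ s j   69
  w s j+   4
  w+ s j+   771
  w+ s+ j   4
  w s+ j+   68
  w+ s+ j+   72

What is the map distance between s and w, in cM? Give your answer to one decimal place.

The two rarest classes, w+ s+ j and w s j+, are the double crossovers. Comparing them with the parentals, only the w allele has switched, so w is the middle locus and the order is s – w – j.
Crossovers in the s–w interval produce the single-crossover classes w s j and w+ s+ j+ (72 + 72 = 144) plus the double crossovers (8).
RF(s–w) = (144 + 8) / 2000 = 152/2000 = 0.0760 → 7.6 cM.

7.6 cM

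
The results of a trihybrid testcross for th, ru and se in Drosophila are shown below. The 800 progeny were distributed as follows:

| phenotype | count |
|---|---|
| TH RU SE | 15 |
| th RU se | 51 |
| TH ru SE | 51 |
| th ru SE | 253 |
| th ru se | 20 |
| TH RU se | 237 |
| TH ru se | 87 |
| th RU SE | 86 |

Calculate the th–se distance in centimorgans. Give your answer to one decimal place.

17.1 centimorgans

The two most frequent reciprocal classes, TH RU se and th ru SE, are the parental types, so the F1 was TH RU se / th ru SE.
The two rarest classes, TH RU SE and th ru se, are the double crossovers. Comparing them with the parentals, only the se allele has switched, so se is the middle locus and the order is th – se – ru.
Crossovers in the th–se interval produce the single-crossover classes th RU se and TH ru SE (51 + 51 = 102) plus the double crossovers (35).
RF(th–se) = (102 + 35) / 800 = 137/800 = 0.1713 → 17.1 centimorgans.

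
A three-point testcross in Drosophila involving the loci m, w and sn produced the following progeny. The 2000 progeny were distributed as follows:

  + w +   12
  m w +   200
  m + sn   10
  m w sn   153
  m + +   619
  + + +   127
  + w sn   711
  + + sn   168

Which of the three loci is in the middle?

The two most frequent reciprocal classes, m + + and + w sn, are the parental types, so the F1 was m + + / + w sn.
The two rarest classes, m + sn and + w +, are the double crossovers. Comparing them with the parentals, only the sn allele has switched, so sn is the middle locus and the order is m – sn – w.

sn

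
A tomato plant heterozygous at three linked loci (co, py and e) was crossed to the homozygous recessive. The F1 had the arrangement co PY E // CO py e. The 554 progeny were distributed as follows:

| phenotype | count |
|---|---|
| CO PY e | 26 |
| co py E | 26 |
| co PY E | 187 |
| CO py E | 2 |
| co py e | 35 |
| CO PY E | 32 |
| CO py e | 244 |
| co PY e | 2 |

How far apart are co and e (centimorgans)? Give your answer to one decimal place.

The two rarest classes, co PY e and CO py E, are the double crossovers. Comparing them with the parentals, only the e allele has switched, so e is the middle locus and the order is co – e – py.
Crossovers in the co–e interval produce the single-crossover classes CO PY E and co py e (32 + 35 = 67) plus the double crossovers (4).
RF(co–e) = (67 + 4) / 554 = 71/554 = 0.1282 → 12.8 centimorgans.

12.8 centimorgans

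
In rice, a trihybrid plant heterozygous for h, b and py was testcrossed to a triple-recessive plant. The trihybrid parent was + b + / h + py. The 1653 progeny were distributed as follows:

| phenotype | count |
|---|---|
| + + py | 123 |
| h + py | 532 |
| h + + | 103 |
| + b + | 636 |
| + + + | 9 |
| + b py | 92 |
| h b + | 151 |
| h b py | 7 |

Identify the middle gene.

The two rarest classes, + + + and h b py, are the double crossovers. Comparing them with the parentals, only the b allele has switched, so b is the middle locus and the order is h – b – py.

b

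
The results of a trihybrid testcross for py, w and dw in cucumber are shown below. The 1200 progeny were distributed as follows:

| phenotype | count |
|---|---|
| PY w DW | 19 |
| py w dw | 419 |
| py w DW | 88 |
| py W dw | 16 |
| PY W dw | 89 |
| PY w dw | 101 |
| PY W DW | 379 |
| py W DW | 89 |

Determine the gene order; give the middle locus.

w

The two most frequent reciprocal classes, py w dw and PY W DW, are the parental types, so the F1 was py w dw / PY W DW.
The two rarest classes, py W dw and PY w DW, are the double crossovers. Comparing them with the parentals, only the w allele has switched, so w is the middle locus and the order is dw – w – py.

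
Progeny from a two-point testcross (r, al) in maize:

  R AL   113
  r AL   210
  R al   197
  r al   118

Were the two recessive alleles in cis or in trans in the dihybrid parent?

The two most frequent classes are R al (197) and r AL (210); these are the parental (non-recombinant) types.
So the F1 carried R al on one chromosome and r AL on the other — the recessive alleles are on opposite chromosomes (trans / repulsion).

trans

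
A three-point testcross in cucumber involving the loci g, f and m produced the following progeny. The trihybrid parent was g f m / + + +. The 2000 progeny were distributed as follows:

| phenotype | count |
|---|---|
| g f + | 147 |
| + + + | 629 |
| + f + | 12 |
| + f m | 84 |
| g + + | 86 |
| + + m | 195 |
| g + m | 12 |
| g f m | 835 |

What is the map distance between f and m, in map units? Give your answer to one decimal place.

The two rarest classes, g + m and + f +, are the double crossovers. Comparing them with the parentals, only the f allele has switched, so f is the middle locus and the order is g – f – m.
Crossovers in the f–m interval produce the single-crossover classes g f + and + + m (147 + 195 = 342) plus the double crossovers (24).
RF(f–m) = (342 + 24) / 2000 = 366/2000 = 0.1830 → 18.3 map units.

18.3 map units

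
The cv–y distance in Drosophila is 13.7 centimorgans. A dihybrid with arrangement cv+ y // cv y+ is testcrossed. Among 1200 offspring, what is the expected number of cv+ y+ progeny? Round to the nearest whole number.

A map distance of 13.7 centimorgans corresponds to a recombination frequency of 0.137.
The F1 is cv+ y / cv y+, so cv+ y+ is a recombinant gamete class with expected frequency r/2 = 0.137/2 = 0.0685.
Expected number = 0.0685 × 1200 = 82.20 ≈ 82.

82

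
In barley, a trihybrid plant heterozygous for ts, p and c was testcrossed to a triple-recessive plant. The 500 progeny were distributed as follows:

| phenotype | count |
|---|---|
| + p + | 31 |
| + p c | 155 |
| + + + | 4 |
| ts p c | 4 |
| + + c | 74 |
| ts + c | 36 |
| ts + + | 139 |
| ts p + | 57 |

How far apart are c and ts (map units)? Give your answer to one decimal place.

The two most frequent reciprocal classes, + p c and ts + +, are the parental types, so the F1 was + p c / ts + +.
The two rarest classes, ts p c and + + +, are the double crossovers. Comparing them with the parentals, only the ts allele has switched, so ts is the middle locus and the order is c – ts – p.
Crossovers in the c–ts interval produce the single-crossover classes + p + and ts + c (31 + 36 = 67) plus the double crossovers (8).
RF(c–ts) = (67 + 8) / 500 = 75/500 = 0.1500 → 15.0 map units.

15.0 map units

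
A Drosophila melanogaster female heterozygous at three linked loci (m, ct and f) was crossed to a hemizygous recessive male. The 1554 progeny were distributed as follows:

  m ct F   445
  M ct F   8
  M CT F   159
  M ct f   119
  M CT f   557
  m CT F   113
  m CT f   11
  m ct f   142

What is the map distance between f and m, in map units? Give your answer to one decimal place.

20.6 map units

The two most frequent reciprocal classes, m ct F and M CT f, are the parental types, so the F1 was m ct F / M CT f.
The two rarest classes, M ct F and m CT f, are the double crossovers. Comparing them with the parentals, only the m allele has switched, so m is the middle locus and the order is f – m – ct.
Crossovers in the f–m interval produce the single-crossover classes m ct f and M CT F (142 + 159 = 301) plus the double crossovers (19).
RF(f–m) = (301 + 19) / 1554 = 320/1554 = 0.2059 → 20.6 map units.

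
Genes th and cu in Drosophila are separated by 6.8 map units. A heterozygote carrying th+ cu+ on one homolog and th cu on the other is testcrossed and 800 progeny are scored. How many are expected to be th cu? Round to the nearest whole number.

A map distance of 6.8 map units corresponds to a recombination frequency of 0.068.
The F1 is th+ cu+ / th cu, so th cu is a parental gamete class with expected frequency (1 − r)/2 = 0.932/2 = 0.4660.
Expected number = 0.4660 × 800 = 372.80 ≈ 373.

373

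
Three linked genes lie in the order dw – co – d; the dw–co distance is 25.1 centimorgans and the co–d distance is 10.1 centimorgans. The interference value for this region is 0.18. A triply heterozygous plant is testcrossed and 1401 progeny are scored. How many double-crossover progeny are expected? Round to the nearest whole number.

29

Map distances give recombination frequencies of 0.251 and 0.101 for the two intervals.
With interference 0.18 (so coincidence = 0.82), expected double-crossover frequency = 0.251 × 0.101 × 0.82 = 0.02079.
Expected number = 0.02079 × 1401 = 29.12 ≈ 29.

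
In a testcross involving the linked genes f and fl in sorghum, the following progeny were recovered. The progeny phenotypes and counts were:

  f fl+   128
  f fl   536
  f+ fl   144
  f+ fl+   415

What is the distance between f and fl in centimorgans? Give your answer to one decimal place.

The two most frequent classes, f+ fl+ (415) and f fl (536), are the parental types, so the F1 was f+ fl+ / f fl.
The recombinant classes are f+ fl and f fl+: 144 + 128 = 272.
Recombination frequency = 272/1223 = 0.2224 ≈ 22.2%, i.e. 22.2 centimorgans.

22.2 centimorgans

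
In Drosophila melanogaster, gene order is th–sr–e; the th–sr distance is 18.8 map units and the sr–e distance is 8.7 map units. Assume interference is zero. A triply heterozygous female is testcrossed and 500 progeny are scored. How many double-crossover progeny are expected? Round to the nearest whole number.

Map distances give recombination frequencies of 0.188 and 0.087 for the two intervals.
With no interference, expected double-crossover frequency = 0.188 × 0.087 = 0.01636.
Expected number = 0.01636 × 500 = 8.18 ≈ 8.

8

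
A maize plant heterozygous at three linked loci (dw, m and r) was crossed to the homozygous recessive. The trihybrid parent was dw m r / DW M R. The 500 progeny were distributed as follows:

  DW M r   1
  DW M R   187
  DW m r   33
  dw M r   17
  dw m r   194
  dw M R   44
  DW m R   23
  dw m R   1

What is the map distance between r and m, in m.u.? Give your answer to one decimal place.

The two rarest classes, dw m R and DW M r, are the double crossovers. Comparing them with the parentals, only the r allele has switched, so r is the middle locus and the order is m – r – dw.
Crossovers in the m–r interval produce the single-crossover classes dw M r and DW m R (17 + 23 = 40) plus the double crossovers (2).
RF(m–r) = (40 + 2) / 500 = 42/500 = 0.0840 → 8.4 m.u.

8.4 m.u.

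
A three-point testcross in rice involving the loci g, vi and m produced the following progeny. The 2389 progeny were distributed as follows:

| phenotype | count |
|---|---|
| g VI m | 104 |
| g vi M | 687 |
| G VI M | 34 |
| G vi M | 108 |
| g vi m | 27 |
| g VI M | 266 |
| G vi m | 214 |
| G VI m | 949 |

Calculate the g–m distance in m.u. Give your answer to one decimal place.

11.4 m.u.

The two most frequent reciprocal classes, G VI m and g vi M, are the parental types, so the F1 was G VI m / g vi M.
The two rarest classes, G VI M and g vi m, are the double crossovers. Comparing them with the parentals, only the m allele has switched, so m is the middle locus and the order is vi – m – g.
Crossovers in the m–g interval produce the single-crossover classes g VI m and G vi M (104 + 108 = 212) plus the double crossovers (61).
RF(m–g) = (212 + 61) / 2389 = 273/2389 = 0.1143 → 11.4 m.u.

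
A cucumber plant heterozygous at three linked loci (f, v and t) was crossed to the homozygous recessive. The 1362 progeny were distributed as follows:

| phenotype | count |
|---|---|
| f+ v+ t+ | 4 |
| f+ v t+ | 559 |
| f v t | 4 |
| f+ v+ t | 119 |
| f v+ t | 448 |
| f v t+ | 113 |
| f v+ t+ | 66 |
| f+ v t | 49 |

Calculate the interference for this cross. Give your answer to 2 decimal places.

The two most frequent reciprocal classes, f v+ t and f+ v t+, are the parental types, so the F1 was f v+ t / f+ v t+.
The two rarest classes, f v t and f+ v+ t+, are the double crossovers. Comparing them with the parentals, only the v allele has switched, so v is the middle locus and the order is f – v – t.
f–v: (232 + 8)/1362 = 0.1762; v–t: (115 + 8)/1362 = 0.0903.
Expected DCO frequency = 0.1762 × 0.0903 ≈ 0.01591; observed = 8/1362 ≈ 0.00587.
Coefficient of coincidence = 0.00587/0.01591 ≈ 0.37; interference = 1 − 0.37 = 0.63.

0.63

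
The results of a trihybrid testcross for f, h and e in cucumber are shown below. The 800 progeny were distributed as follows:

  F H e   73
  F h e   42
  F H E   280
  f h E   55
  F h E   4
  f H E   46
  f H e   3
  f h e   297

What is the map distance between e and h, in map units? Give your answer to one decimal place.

The two most frequent reciprocal classes, F H E and f h e, are the parental types, so the F1 was F H E / f h e.
The two rarest classes, F h E and f H e, are the double crossovers. Comparing them with the parentals, only the h allele has switched, so h is the middle locus and the order is f – h – e.
Crossovers in the h–e interval produce the single-crossover classes F H e and f h E (73 + 55 = 128) plus the double crossovers (7).
RF(h–e) = (128 + 7) / 800 = 135/800 = 0.1688 → 16.9 map units.

16.9 map units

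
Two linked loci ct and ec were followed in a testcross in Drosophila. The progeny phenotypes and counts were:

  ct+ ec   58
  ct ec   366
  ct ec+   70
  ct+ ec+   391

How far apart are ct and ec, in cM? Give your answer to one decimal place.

14.5 cM

The two most frequent classes, ct+ ec+ (391) and ct ec (366), are the parental types, so the F1 was ct+ ec+ / ct ec.
The recombinant classes are ct+ ec and ct ec+: 58 + 70 = 128.
Recombination frequency = 128/885 = 0.1446 ≈ 14.5%, i.e. 14.5 cM.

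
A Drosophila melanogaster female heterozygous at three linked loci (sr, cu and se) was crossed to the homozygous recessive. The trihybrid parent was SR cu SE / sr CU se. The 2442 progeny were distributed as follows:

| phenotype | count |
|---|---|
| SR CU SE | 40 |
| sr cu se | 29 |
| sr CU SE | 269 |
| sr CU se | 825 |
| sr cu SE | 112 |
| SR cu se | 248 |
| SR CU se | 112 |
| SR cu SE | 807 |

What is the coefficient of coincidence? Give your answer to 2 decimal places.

The two rarest classes, SR CU SE and sr cu se, are the double crossovers. Comparing them with the parentals, only the cu allele has switched, so cu is the middle locus and the order is sr – cu – se.
sr–cu: (224 + 69)/2442 = 0.1200; cu–se: (517 + 69)/2442 = 0.2400.
Expected DCO frequency = 0.1200 × 0.2400 ≈ 0.02880; observed = 69/2442 ≈ 0.02826.
Coefficient of coincidence = 0.02826/0.02880 ≈ 0.98.

0.98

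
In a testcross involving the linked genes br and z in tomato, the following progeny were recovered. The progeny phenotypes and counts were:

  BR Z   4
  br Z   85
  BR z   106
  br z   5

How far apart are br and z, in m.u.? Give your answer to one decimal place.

4.5 m.u.

The two most frequent classes, BR z (106) and br Z (85), are the parental types, so the F1 was BR z / br Z.
The recombinant classes are BR Z and br z: 4 + 5 = 9.
Recombination frequency = 9/200 = 0.0450 ≈ 4.5%, i.e. 4.5 m.u.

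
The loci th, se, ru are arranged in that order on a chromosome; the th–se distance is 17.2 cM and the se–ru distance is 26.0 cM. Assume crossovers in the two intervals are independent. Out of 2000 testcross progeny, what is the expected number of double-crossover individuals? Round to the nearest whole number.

Map distances give recombination frequencies of 0.172 and 0.260 for the two intervals.
With no interference, expected double-crossover frequency = 0.172 × 0.260 = 0.04472.
Expected number = 0.04472 × 2000 = 89.44 ≈ 89.

89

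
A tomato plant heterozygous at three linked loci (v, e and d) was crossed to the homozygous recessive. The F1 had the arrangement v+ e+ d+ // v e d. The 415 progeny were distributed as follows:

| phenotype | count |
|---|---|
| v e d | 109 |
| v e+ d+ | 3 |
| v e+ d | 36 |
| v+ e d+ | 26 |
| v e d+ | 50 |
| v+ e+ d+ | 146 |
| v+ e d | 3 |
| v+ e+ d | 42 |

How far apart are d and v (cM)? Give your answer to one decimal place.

23.6 cM

The two rarest classes, v e+ d+ and v+ e d, are the double crossovers. Comparing them with the parentals, only the v allele has switched, so v is the middle locus and the order is d – v – e.
Crossovers in the d–v interval produce the single-crossover classes v+ e+ d and v e d+ (42 + 50 = 92) plus the double crossovers (6).
RF(d–v) = (92 + 6) / 415 = 98/415 = 0.2361 → 23.6 cM.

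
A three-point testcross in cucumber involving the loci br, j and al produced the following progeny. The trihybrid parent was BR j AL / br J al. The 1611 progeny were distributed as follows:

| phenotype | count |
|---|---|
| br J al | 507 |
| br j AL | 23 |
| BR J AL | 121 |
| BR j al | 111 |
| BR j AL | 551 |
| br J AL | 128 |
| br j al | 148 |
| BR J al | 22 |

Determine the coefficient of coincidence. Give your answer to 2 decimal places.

The two rarest classes, br j AL and BR J al, are the double crossovers. Comparing them with the parentals, only the br allele has switched, so br is the middle locus and the order is j – br – al.
j–br: (269 + 45)/1611 = 0.1949; br–al: (239 + 45)/1611 = 0.1763.
Expected DCO frequency = 0.1949 × 0.1763 ≈ 0.03436; observed = 45/1611 ≈ 0.02793.
Coefficient of coincidence = 0.02793/0.03436 ≈ 0.81.

0.81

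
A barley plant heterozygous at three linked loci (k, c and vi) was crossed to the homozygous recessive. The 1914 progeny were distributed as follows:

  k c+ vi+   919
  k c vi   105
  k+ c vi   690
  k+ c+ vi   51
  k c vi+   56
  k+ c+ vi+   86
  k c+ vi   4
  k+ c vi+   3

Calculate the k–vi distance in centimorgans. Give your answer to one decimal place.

The two most frequent reciprocal classes, k+ c vi and k c+ vi+, are the parental types, so the F1 was k+ c vi / k c+ vi+.
The two rarest classes, k+ c vi+ and k c+ vi, are the double crossovers. Comparing them with the parentals, only the vi allele has switched, so vi is the middle locus and the order is k – vi – c.
Crossovers in the k–vi interval produce the single-crossover classes k c vi and k+ c+ vi+ (105 + 86 = 191) plus the double crossovers (7).
RF(k–vi) = (191 + 7) / 1914 = 198/1914 = 0.1034 → 10.3 centimorgans.

10.3 centimorgans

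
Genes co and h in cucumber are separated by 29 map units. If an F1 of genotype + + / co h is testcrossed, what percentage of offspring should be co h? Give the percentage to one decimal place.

A map distance of 29 map units corresponds to a recombination frequency of 0.290.
The F1 is + + / co h, so co h is a parental gamete class with expected frequency (1 − r)/2 = 0.710/2 = 0.3550.
That is 0.3550 = 35.5% of the progeny.

35.5%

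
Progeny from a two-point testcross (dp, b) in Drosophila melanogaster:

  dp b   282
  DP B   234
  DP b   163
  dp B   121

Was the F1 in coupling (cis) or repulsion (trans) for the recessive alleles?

cis

The two most frequent classes are DP B (234) and dp b (282); these are the parental (non-recombinant) types.
So the F1 carried DP B on one chromosome and dp b on the other — the recessive alleles are on the same chromosome (cis / coupling).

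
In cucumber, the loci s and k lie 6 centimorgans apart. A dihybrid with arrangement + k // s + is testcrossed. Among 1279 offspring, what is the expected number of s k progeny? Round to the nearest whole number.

38

A map distance of 6 centimorgans corresponds to a recombination frequency of 0.060.
The F1 is + k / s +, so s k is a recombinant gamete class with expected frequency r/2 = 0.060/2 = 0.0300.
Expected number = 0.0300 × 1279 = 38.37 ≈ 38.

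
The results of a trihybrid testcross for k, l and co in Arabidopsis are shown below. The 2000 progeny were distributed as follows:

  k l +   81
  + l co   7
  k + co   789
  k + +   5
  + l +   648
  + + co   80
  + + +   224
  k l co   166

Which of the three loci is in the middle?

The two most frequent reciprocal classes, + l + and k + co, are the parental types, so the F1 was + l + / k + co.
The two rarest classes, + l co and k + +, are the double crossovers. Comparing them with the parentals, only the co allele has switched, so co is the middle locus and the order is k – co – l.

co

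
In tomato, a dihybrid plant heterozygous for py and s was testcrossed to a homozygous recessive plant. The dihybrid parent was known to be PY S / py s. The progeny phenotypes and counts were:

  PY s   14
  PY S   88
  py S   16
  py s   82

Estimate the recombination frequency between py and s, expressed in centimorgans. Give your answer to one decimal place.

15.0 centimorgans

The recombinant classes are PY s and py S: 14 + 16 = 30.
Recombination frequency = 30/200 = 0.1500 ≈ 15.0%, i.e. 15.0 centimorgans.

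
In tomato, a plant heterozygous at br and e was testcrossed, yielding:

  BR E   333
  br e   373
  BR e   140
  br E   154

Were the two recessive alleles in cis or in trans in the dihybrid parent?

cis

The two most frequent classes are BR E (333) and br e (373); these are the parental (non-recombinant) types.
So the F1 carried BR E on one chromosome and br e on the other — the recessive alleles are on the same chromosome (cis / coupling).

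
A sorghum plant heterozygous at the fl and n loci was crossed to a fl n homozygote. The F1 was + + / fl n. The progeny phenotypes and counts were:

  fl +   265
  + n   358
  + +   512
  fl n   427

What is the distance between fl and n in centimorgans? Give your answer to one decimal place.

The recombinant classes are + n and fl +: 358 + 265 = 623.
Recombination frequency = 623/1562 = 0.3988 ≈ 39.9%, i.e. 39.9 centimorgans.

39.9 centimorgans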